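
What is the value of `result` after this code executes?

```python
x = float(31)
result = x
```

x = 31.0; result = 31.0

31.0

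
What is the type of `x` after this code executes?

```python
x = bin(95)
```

bin() returns str representation

str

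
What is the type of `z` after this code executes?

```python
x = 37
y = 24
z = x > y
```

Comparison returns bool

bool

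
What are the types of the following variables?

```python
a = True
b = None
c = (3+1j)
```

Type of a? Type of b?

a is assigned the constant True, which has type bool; b is assigned None, whose type is NoneType

bool, NoneType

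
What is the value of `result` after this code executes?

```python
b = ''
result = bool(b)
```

b = ''; result = False

False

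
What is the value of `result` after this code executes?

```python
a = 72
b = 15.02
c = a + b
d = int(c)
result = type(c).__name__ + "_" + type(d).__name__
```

a is int; b is float; c is float; d is int; result = 'float_int'

'float_int'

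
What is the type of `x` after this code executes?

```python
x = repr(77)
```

repr() returns str

str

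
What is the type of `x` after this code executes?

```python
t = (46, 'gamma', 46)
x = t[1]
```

Index 1 of tuple is a str literal

str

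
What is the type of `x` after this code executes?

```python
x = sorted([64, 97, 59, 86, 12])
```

sorted() always returns list

list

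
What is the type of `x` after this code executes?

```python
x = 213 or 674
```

'or' returns first truthy value (int)

int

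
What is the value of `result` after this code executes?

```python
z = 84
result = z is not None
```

z = 84; result = True

True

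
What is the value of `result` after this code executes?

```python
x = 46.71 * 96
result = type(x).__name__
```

x is float; result = 'float'

'float'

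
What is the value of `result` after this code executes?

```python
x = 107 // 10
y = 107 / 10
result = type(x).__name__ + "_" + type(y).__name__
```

x is int; y is float; result = 'int_float'

'int_float'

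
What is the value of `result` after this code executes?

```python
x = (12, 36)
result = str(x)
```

x = (12, 36); result = '(12, 36)'

'(12, 36)'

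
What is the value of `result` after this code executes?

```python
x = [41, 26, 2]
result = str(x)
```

x = [41, 26, 2]; result = '[41, 26, 2]'

'[41, 26, 2]'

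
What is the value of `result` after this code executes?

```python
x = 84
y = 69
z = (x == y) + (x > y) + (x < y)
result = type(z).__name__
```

x is int; y is int; z is int; result = 'int'

'int'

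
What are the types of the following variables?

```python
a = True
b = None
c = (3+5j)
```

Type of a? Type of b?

a is assigned the constant True, which has type bool; b is assigned None, whose type is NoneType

bool, NoneType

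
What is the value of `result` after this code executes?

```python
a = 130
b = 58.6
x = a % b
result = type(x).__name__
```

a is int; b is float; x is float; result = 'float'

'float'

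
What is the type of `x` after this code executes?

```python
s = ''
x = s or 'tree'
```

'or' returns first truthy value (str)

str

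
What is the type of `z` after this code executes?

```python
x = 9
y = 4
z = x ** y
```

positive int ** positive int = int

int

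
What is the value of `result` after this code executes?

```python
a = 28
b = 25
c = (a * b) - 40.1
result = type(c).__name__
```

a is int; b is int; c is float; result = 'float'

'float'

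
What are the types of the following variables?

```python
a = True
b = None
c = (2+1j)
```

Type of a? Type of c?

a is assigned the constant True, which has type bool; c is assigned (2+1j), an int plus an imaginary literal (j suffix), which evaluates to complex

bool, complex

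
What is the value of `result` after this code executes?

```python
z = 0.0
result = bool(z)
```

z = 0.0; result = False

False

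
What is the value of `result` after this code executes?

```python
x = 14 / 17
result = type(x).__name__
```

x is float; result = 'float'

'float'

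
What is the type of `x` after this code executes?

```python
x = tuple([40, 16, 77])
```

tuple() constructor returns tuple

tuple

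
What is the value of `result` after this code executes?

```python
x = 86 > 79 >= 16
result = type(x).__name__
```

x is bool; result = 'bool'

'bool'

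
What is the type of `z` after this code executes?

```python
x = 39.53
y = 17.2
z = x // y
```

float // float = float

float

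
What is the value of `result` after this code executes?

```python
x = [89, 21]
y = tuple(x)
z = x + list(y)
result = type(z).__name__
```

x is list; y is tuple; z is list; result = 'list'

'list'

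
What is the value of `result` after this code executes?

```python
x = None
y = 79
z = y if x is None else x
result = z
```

x = None; y = 79; z = 79; result = 79

79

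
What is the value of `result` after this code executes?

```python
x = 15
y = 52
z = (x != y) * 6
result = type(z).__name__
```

x is int; y is int; z is int; result = 'int'

'int'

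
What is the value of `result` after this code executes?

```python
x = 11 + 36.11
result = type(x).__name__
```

x is float; result = 'float'

'float'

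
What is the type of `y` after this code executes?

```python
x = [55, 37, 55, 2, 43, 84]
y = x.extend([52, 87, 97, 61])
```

list.extend() returns None

NoneType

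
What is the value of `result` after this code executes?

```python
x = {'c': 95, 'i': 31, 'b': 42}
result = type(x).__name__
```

x is dict; result = 'dict'

'dict'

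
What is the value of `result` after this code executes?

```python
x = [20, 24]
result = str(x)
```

x = [20, 24]; result = '[20, 24]'

'[20, 24]'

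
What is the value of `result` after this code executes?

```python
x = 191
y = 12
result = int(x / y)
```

x = 191; y = 12; result = 15

15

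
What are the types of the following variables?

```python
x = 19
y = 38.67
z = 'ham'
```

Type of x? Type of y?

x is assigned a bare integer (no decimal point), so it is an int; y is assigned a number with a decimal point, so it is a float

int, float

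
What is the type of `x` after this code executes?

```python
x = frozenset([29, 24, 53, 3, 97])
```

frozenset() returns frozenset

frozenset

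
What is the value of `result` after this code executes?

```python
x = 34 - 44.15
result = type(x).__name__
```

x is float; result = 'float'

'float'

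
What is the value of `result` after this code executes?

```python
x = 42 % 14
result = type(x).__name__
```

x is int; result = 'int'

'int'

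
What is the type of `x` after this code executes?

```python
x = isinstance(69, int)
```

isinstance() returns bool

bool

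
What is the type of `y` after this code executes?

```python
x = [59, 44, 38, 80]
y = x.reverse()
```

list.reverse() returns None

NoneType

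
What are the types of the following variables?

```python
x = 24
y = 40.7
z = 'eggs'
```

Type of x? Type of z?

x is assigned a bare integer (no decimal point), so it is an int; z is assigned a quoted string literal, so it is a str

int, str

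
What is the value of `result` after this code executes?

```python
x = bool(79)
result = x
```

x = True; result = True

True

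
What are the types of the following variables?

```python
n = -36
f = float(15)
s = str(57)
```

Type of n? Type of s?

n is assigned a bare integer (no decimal point), so it is an int; s is assigned the result of calling str(), which returns a str

int, str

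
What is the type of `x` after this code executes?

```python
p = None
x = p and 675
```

'and' returns first falsy value (None)

NoneType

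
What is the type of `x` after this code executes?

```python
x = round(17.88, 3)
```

round() with decimal places returns float

float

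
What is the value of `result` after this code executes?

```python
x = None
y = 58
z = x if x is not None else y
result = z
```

x = None; y = 58; z = 58; result = 58

58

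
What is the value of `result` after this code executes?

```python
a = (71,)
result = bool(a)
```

a = (71,); result = True

True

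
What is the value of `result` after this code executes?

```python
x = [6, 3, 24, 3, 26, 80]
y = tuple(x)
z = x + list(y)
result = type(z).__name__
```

x is list; y is tuple; z is list; result = 'list'

'list'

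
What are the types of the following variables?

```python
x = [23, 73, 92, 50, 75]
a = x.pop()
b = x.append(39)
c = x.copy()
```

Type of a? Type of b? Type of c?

pop() returns element; append() returns None; copy() returns list

int, NoneType, list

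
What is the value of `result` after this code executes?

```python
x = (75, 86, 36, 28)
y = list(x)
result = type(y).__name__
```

x is tuple; y is list; result = 'list'

'list'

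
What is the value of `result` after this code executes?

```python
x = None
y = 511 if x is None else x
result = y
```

x = None; y = 511; result = 511

511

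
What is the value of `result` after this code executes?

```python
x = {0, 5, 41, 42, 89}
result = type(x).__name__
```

x is set; result = 'set'

'set'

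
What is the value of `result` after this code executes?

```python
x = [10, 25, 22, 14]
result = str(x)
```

x = [10, 25, 22, 14]; result = '[10, 25, 22, 14]'

'[10, 25, 22, 14]'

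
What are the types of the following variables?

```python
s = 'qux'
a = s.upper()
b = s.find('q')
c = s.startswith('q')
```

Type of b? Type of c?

find() returns int; startswith() returns bool

int, bool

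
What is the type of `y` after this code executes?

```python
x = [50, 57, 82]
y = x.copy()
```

list.copy() returns list

list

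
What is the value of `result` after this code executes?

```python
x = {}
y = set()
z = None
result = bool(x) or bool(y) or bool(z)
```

x = {}; y = set(); z = None; result = False

False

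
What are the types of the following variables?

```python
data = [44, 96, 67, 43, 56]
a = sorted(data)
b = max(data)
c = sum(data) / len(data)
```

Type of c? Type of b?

int / int = float; max of ints returns int

float, int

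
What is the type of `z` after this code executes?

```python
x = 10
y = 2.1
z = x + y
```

int + float = float

float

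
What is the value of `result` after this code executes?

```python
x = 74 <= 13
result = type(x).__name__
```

x is bool; result = 'bool'

'bool'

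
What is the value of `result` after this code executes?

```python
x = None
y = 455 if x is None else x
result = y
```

x = None; y = 455; result = 455

455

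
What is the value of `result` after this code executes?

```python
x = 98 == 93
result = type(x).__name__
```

x is bool; result = 'bool'

'bool'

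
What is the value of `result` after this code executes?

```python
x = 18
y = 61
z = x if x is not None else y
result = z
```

x = 18; y = 61; z = 18; result = 18

18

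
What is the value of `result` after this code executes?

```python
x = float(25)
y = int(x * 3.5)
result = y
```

x = 25.0; y = 87; result = 87

87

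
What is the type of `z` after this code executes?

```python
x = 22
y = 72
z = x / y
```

int / int = float

float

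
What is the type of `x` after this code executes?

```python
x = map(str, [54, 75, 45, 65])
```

map() returns a map object

map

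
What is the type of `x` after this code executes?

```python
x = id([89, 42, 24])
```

id() returns int

int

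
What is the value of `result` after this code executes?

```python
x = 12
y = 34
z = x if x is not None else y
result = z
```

x = 12; y = 34; z = 12; result = 12

12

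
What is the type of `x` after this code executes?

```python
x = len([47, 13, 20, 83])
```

len() always returns int

int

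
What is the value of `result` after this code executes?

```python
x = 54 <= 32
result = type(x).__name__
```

x is bool; result = 'bool'

'bool'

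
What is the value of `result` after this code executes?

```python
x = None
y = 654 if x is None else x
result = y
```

x = None; y = 654; result = 654

654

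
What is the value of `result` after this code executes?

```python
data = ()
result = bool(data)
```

data = (); result = False

False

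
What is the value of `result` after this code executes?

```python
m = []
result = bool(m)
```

m = []; result = False

False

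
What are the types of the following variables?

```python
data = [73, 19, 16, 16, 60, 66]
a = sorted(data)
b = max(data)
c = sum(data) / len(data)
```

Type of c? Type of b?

int / int = float; max of ints returns int

float, int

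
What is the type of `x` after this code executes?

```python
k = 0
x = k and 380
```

'and' returns first falsy value (0 is int)

int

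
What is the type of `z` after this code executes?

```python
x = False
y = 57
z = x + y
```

bool + int = int (bool is subclass of int)

int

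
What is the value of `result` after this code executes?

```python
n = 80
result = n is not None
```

n = 80; result = True

True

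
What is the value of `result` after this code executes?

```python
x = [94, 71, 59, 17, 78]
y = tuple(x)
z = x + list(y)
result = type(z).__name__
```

x is list; y is tuple; z is list; result = 'list'

'list'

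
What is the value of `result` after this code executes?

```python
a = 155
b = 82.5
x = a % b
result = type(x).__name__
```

a is int; b is float; x is float; result = 'float'

'float'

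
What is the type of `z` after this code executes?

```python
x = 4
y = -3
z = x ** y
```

int ** negative = float

float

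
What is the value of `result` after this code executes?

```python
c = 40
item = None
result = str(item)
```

c = 40; item = None; result = 'None'

'None'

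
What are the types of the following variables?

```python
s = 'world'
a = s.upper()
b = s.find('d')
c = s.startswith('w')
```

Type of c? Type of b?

startswith() returns bool; find() returns int

bool, int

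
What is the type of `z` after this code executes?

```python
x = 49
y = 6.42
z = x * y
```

int * float = float

float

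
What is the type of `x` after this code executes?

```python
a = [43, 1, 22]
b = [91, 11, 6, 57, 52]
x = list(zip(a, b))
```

list(zip()) returns a list of tuples

list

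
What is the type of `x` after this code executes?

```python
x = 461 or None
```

'or' returns first truthy value

int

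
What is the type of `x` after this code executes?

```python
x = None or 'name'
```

'or' with None returns the other truthy value (str)

str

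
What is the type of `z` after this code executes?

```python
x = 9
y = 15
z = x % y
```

int % int = int

int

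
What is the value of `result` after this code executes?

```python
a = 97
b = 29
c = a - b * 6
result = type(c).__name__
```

a is int; b is int; c is int; result = 'int'

'int'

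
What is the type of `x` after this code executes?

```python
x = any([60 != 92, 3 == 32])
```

any() returns bool

bool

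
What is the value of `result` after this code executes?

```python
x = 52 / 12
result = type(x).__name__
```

x is float; result = 'float'

'float'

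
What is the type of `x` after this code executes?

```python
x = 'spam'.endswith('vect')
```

str.endswith() returns bool

bool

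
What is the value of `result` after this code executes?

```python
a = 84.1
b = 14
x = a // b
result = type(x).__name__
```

a is float; b is int; x is float; result = 'float'

'float'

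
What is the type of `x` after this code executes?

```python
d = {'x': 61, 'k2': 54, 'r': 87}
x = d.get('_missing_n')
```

dict.get() returns None when key not found

NoneType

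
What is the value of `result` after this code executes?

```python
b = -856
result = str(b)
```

b = -856; result = '-856'

'-856'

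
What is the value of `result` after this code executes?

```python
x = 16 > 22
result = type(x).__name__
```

x is bool; result = 'bool'

'bool'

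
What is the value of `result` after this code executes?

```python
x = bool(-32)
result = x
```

x = True; result = True

True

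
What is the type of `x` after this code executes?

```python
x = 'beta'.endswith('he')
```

str.endswith() returns bool

bool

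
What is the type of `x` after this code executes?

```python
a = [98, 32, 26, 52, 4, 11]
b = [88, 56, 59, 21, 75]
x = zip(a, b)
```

zip() returns a zip object

zip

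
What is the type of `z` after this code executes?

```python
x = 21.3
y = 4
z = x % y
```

float % int = float

float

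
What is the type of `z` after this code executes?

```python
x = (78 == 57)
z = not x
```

'not' returns bool

bool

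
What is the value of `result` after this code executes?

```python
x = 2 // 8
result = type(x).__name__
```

x is int; result = 'int'

'int'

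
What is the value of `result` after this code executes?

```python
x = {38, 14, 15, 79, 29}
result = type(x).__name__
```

x is set; result = 'set'

'set'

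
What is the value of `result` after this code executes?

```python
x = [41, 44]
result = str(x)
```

x = [41, 44]; result = '[41, 44]'

'[41, 44]'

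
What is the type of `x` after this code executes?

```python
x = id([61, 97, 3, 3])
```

id() returns int

int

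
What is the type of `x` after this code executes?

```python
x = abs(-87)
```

abs() of int returns int

int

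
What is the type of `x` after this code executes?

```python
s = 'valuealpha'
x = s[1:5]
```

Slicing a str returns str

str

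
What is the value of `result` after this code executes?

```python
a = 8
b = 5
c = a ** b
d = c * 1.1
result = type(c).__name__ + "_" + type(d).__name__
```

a is int; b is int; c is int; d is float; result = 'int_float'

'int_float'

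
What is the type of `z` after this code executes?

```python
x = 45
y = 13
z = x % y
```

int % int = int

int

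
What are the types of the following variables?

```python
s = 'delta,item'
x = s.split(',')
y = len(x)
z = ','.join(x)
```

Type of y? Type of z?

len() returns int; str.join() returns str

int, str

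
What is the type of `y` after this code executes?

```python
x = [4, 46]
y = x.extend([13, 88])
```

list.extend() returns None

NoneType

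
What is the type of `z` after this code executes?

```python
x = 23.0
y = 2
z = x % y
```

float % int = float

float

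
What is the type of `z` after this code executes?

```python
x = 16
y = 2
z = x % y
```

int % int = int

int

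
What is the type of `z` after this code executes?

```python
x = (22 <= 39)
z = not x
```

'not' returns bool

bool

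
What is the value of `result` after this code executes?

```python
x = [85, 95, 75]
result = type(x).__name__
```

x is list; result = 'list'

'list'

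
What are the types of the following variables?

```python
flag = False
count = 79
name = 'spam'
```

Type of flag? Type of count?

flag is assigned the constant False, which has type bool; count is assigned a bare integer (no decimal point), so it is an int

bool, int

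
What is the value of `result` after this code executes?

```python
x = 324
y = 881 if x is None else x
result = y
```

x = 324; y = 324; result = 324

324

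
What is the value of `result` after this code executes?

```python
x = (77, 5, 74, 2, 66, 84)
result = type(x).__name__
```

x is tuple; result = 'tuple'

'tuple'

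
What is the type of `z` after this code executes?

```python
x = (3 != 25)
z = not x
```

'not' returns bool

bool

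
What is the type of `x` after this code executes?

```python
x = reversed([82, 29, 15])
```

reversed() on a list returns list_reverseiterator

list_reverseiterator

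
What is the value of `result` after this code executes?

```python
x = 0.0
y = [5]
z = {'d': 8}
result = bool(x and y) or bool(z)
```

x = 0.0; y = [5]; z = {'d': 8}; result = True

True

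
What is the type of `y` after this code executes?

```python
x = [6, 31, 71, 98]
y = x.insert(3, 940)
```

list.insert() returns None

NoneType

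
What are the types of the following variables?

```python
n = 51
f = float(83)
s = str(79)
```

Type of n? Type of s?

n is assigned a bare integer (no decimal point), so it is an int; s is assigned the result of calling str(), which returns a str

int, str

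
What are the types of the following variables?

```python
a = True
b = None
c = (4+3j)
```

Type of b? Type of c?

b is assigned None, whose type is NoneType; c is assigned (4+3j), an int plus an imaginary literal (j suffix), which evaluates to complex

NoneType, complex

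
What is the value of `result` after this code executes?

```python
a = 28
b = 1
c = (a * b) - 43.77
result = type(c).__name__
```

a is int; b is int; c is float; result = 'float'

'float'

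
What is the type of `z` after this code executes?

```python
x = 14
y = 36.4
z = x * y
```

int * float = float

float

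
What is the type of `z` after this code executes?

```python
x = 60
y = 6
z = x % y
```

int % int = int

int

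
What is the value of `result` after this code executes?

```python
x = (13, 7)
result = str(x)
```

x = (13, 7); result = '(13, 7)'

'(13, 7)'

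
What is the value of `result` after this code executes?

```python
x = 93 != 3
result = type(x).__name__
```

x is bool; result = 'bool'

'bool'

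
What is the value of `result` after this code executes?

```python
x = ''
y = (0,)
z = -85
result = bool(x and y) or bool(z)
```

x = ''; y = (0,); z = -85; result = True

True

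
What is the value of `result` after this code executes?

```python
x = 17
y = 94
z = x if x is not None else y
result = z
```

x = 17; y = 94; z = 17; result = 17

17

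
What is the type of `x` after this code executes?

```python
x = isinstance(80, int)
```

isinstance() returns bool

bool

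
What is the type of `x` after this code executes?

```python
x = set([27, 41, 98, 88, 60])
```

set() constructor returns set

set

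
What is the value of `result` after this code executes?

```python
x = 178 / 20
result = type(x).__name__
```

x is float; result = 'float'

'float'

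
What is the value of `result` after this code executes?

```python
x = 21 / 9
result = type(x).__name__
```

x is float; result = 'float'

'float'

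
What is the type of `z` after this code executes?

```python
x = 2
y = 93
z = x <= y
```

Comparison returns bool

bool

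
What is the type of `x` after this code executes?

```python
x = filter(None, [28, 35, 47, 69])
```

filter() returns a filter object

filter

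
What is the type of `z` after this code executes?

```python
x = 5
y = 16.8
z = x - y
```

int - float = float

float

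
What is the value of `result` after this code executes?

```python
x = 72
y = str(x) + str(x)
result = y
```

x = 72; y = '7272'; result = '7272'

'7272'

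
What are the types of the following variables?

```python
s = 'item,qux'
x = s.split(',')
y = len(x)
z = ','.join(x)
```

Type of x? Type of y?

str.split() returns list; len() returns int

list, int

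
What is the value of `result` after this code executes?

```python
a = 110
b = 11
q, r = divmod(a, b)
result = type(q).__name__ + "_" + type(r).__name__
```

a is int; b is int; q is int; r is int; result = 'int_int'

'int_int'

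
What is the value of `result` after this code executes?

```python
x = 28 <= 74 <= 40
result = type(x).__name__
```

x is bool; result = 'bool'

'bool'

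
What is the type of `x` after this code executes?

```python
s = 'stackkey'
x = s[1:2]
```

Slicing a str returns str

str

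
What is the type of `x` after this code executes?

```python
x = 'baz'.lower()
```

str.lower() returns str

str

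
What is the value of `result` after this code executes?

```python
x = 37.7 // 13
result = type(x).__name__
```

x is float; result = 'float'

'float'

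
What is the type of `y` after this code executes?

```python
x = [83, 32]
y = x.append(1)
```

list.append() returns None (mutates in place)

NoneType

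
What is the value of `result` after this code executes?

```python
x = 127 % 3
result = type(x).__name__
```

x is int; result = 'int'

'int'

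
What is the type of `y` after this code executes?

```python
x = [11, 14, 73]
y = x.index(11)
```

list.index() returns int

int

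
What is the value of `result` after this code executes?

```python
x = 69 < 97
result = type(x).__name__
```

x is bool; result = 'bool'

'bool'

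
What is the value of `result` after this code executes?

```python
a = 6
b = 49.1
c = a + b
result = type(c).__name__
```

a is int; b is float; c is float; result = 'float'

'float'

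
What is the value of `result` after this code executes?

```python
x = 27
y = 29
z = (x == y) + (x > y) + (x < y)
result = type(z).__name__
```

x is int; y is int; z is int; result = 'int'

'int'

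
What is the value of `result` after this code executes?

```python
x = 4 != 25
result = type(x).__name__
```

x is bool; result = 'bool'

'bool'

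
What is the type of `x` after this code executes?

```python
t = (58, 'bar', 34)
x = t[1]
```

Index 1 of tuple is a str literal

str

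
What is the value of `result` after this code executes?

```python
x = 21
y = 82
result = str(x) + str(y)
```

x = 21; y = 82; result = '2182'

'2182'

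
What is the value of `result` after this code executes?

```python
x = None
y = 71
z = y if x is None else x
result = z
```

x = None; y = 71; z = 71; result = 71

71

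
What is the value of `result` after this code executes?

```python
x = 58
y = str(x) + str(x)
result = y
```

x = 58; y = '5858'; result = '5858'

'5858'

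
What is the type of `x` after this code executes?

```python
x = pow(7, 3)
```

pow(int, int) returns int

int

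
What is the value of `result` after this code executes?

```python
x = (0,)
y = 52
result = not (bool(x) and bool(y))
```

x = (0,); y = 52; result = False

False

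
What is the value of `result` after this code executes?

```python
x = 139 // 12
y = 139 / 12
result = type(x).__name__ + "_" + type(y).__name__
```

x is int; y is float; result = 'int_float'

'int_float'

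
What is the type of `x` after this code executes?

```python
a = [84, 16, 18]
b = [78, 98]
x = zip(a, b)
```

zip() returns a zip object

zip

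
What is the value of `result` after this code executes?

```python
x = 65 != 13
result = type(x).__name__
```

x is bool; result = 'bool'

'bool'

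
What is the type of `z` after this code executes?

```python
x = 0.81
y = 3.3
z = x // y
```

float // float = float

float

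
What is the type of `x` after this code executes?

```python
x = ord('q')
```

ord() returns int (code point)

int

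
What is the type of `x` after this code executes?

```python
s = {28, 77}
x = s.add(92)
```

set.add() returns None (mutates in place)

NoneType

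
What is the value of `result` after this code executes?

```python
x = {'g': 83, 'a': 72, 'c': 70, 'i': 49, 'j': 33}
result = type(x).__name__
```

x is dict; result = 'dict'

'dict'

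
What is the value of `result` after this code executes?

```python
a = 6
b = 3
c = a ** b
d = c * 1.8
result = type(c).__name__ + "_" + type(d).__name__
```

a is int; b is int; c is int; d is float; result = 'int_float'

'int_float'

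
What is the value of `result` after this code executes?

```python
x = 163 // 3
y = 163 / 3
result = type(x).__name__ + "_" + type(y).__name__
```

x is int; y is float; result = 'int_float'

'int_float'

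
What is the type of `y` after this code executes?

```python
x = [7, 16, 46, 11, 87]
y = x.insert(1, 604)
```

list.insert() returns None

NoneType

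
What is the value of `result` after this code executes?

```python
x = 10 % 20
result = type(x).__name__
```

x is int; result = 'int'

'int'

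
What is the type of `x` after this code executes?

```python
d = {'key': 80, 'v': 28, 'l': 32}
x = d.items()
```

dict.items() returns dict_items view

dict_items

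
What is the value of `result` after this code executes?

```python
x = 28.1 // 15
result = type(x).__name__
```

x is float; result = 'float'

'float'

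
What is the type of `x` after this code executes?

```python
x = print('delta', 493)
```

print() returns None

NoneType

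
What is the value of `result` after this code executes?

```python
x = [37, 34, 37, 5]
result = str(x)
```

x = [37, 34, 37, 5]; result = '[37, 34, 37, 5]'

'[37, 34, 37, 5]'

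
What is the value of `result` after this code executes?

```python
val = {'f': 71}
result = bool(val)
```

val = {'f': 71}; result = True

True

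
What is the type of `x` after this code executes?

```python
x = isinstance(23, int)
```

isinstance() returns bool

bool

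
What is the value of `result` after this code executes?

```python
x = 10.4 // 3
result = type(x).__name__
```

x is float; result = 'float'

'float'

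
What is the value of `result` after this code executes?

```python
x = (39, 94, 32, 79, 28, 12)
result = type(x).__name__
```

x is tuple; result = 'tuple'

'tuple'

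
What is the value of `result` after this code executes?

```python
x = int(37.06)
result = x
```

x = 37; result = 37

37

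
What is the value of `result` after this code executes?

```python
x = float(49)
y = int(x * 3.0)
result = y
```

x = 49.0; y = 147; result = 147

147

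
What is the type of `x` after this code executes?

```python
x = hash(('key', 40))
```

hash() returns int

int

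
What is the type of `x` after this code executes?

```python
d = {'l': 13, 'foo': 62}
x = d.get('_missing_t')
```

dict.get() returns None when key not found

NoneType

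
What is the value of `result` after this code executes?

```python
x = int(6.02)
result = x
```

x = 6; result = 6

6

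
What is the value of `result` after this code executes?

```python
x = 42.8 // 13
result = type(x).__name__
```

x is float; result = 'float'

'float'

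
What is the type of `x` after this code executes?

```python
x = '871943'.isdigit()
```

str.isdigit() returns bool

bool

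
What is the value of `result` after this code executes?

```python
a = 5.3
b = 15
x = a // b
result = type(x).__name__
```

a is float; b is int; x is float; result = 'float'

'float'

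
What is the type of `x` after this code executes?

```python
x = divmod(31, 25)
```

divmod() returns tuple of (quotient, remainder)

tuple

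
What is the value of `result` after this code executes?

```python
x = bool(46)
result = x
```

x = True; result = True

True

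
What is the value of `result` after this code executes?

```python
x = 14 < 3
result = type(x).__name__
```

x is bool; result = 'bool'

'bool'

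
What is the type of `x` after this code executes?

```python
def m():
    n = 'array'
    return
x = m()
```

Bare return returns None

NoneType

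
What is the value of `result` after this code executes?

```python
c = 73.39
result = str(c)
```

c = 73.39; result = '73.39'

'73.39'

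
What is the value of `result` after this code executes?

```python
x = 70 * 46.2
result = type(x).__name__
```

x is float; result = 'float'

'float'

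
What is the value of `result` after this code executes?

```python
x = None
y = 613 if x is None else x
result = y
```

x = None; y = 613; result = 613

613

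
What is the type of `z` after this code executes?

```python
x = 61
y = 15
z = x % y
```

int % int = int

int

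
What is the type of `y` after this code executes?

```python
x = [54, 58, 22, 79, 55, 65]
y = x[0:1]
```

Slicing a list returns a list

list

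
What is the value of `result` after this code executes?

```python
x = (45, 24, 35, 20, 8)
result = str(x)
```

x = (45, 24, 35, 20, 8); result = '(45, 24, 35, 20, 8)'

'(45, 24, 35, 20, 8)'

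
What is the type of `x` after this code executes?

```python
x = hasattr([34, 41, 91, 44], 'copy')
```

hasattr() returns bool

bool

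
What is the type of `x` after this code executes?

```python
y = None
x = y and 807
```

'and' returns first falsy value (None)

NoneType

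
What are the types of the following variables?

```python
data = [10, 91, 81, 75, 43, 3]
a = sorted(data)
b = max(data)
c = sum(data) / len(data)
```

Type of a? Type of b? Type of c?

sorted() returns list; max of ints returns int; int / int = float

list, int, float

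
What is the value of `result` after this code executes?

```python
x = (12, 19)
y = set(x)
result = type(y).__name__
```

x is tuple; y is set; result = 'set'

'set'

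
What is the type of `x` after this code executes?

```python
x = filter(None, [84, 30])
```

filter() returns a filter object

filter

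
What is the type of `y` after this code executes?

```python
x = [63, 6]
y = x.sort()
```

list.sort() returns None (mutates in place)

NoneType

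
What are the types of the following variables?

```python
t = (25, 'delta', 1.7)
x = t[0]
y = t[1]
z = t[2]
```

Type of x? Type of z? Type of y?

tuple[0] is int; tuple[2] is float; tuple[1] is str

int, float, str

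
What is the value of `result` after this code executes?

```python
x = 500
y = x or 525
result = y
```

x = 500; y = 500; result = 500

500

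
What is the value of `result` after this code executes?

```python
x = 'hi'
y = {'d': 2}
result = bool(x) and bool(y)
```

x = 'hi'; y = {'d': 2}; result = True

True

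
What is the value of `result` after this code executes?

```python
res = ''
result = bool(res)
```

res = ''; result = False

False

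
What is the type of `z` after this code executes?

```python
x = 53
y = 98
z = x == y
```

Equality comparison returns bool

bool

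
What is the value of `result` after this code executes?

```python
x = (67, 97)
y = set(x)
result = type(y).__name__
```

x is tuple; y is set; result = 'set'

'set'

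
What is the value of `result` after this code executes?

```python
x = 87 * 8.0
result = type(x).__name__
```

x is float; result = 'float'

'float'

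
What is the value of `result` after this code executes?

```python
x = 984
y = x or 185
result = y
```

x = 984; y = 984; result = 984

984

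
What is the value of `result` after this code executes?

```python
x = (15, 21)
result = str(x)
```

x = (15, 21); result = '(15, 21)'

'(15, 21)'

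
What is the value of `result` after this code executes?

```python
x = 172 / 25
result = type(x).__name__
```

x is float; result = 'float'

'float'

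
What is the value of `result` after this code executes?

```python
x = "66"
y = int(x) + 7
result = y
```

x = '66'; y = 73; result = 73

73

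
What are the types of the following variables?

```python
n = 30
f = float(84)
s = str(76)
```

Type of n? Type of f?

n is assigned a bare integer (no decimal point), so it is an int; f is assigned the result of calling float(), which returns a float

int, float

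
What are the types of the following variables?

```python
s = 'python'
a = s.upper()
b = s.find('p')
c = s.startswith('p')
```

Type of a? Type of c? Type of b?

upper() returns str; startswith() returns bool; find() returns int

str, bool, int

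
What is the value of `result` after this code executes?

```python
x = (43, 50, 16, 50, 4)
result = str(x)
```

x = (43, 50, 16, 50, 4); result = '(43, 50, 16, 50, 4)'

'(43, 50, 16, 50, 4)'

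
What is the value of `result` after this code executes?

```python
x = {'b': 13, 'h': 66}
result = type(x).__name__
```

x is dict; result = 'dict'

'dict'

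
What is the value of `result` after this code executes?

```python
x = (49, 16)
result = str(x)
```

x = (49, 16); result = '(49, 16)'

'(49, 16)'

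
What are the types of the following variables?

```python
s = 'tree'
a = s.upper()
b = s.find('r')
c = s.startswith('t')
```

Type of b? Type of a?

find() returns int; upper() returns str

int, str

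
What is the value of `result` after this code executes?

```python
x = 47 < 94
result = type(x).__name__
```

x is bool; result = 'bool'

'bool'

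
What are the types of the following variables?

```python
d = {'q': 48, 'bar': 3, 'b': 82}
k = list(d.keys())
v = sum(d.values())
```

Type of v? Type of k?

sum of ints is int; list() converts to list

int, list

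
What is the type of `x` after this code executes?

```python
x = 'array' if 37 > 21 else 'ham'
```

Both branches of conditional are str

str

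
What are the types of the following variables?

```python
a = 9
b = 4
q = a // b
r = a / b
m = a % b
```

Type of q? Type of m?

// returns int; % of ints returns int

int, int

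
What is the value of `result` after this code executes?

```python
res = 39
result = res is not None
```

res = 39; result = True

True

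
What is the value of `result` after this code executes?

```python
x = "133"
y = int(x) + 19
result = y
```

x = '133'; y = 152; result = 152

152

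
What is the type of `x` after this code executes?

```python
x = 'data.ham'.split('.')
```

str.split() returns list

list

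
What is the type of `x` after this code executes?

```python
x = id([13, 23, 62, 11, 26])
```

id() returns int

int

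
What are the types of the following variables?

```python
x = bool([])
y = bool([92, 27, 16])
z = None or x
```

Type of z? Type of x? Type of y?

None or bool returns the bool; bool() returns bool; bool() returns bool

bool, bool, bool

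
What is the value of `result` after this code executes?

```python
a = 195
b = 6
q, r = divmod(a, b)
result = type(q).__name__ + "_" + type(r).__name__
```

a is int; b is int; q is int; r is int; result = 'int_int'

'int_int'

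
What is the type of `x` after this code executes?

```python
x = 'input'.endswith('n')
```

str.endswith() returns bool

bool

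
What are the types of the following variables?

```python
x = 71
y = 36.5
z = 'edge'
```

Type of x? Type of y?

x is assigned a bare integer (no decimal point), so it is an int; y is assigned a number with a decimal point, so it is a float

int, float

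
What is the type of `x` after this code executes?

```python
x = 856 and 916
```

'and' with truthy values returns last operand (int)

int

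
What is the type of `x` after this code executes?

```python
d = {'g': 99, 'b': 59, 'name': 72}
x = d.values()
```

.values() returns dict_values view

dict_values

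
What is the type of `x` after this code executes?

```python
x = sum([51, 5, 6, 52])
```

sum() of ints returns int

int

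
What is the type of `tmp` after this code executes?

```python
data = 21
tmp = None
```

None has type NoneType

NoneType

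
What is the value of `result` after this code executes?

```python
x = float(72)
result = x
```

x = 72.0; result = 72.0

72.0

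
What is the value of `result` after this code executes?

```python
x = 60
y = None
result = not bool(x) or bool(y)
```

x = 60; y = None; result = False

False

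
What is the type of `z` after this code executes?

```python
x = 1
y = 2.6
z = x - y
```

int - float = float

float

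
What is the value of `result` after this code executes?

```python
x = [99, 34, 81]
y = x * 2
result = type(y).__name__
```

x is list; y is list; result = 'list'

'list'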